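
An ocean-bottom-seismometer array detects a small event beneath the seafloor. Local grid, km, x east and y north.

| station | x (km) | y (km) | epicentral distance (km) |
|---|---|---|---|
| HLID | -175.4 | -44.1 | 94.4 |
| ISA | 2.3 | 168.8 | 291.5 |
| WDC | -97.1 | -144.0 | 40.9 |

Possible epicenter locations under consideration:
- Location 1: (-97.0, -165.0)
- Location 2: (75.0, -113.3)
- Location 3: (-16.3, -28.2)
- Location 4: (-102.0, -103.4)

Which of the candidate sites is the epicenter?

Location 4

For each candidate, compare |candidate − station| to the reported distance:
Location 1: residuals HLID 49.7, ISA 56.8, WDC 19.9 → max 56.8 km
Location 2: residuals HLID 165.4, ISA 0.2, WDC 133.9 → max 165.4 km
Location 3: residuals HLID 65.5, ISA 93.6, WDC 100.3 → max 100.3 km
Location 4: residuals HLID 0.0, ISA 0.0, WDC 0.0 → max 0.0 km
Only Location 4 has all residuals ≈ 0.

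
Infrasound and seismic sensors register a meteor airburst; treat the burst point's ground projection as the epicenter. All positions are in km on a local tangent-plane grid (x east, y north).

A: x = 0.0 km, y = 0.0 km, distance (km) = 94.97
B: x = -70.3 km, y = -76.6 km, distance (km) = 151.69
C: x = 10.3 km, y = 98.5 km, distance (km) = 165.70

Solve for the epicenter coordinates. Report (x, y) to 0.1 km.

(79.4, -52.1)

Circle about each station: x² + y² = 94.97²; (x + 70.3)² + (y + 76.6)² = 151.69²; (x − 10.3)² + (y − 98.5)² = 165.70².
Subtracting the A equation from the B and C equations removes the quadratic terms:
-140.6 x − 153.2 y = -3180.91
20.6 x + 197.0 y = -8628.85
Solving the 2×2 system: x ≈ 79.4, y ≈ -52.1 km.
Check against A (with the unrounded x, y): √(x²+y²) = 94.97 ≈ 94.97 km. ✓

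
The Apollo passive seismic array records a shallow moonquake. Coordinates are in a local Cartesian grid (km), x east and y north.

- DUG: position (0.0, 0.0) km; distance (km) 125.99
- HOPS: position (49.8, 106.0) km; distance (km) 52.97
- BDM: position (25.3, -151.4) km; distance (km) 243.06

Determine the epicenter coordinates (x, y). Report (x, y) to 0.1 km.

96.5 km east, 81.0 km north

Circle about each station: x² + y² = 125.99²; (x − 49.8)² + (y − 106.0)² = 52.97²; (x − 25.3)² + (y + 151.4)² = 243.06².
Subtracting pairs of circle equations eliminates x²+y² and gives linear equations (the radical axes):
99.6 x + 212.0 y = 26783.70
50.6 x − 302.8 y = -19642.63
Solving the 2×2 system: x ≈ 96.5, y ≈ 81.0 km.
Check against DUG (with the unrounded x, y): √(x²+y²) = 125.99 ≈ 125.99 km. ✓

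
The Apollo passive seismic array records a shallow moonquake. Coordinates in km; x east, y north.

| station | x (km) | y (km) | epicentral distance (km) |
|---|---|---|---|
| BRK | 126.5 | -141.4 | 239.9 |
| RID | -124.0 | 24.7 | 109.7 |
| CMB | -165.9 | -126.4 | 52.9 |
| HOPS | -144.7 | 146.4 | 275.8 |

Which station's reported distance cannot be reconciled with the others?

RID

Solve using three stations at a time. Using BRK, CMB, HOPS (subtract circle equations pairwise → linear system) gives (x, y) ≈ (-113.0, -127.6).
Distances from that point to each station vs reported:
  BRK: calculated 239.9 vs reported 239.9 → residual 0.0 km
  RID: calculated 152.7 vs reported 109.7 → residual 43.0 km
  CMB: calculated 52.9 vs reported 52.9 → residual 0.0 km
  HOPS: calculated 275.8 vs reported 275.8 → residual 0.0 km
BRK, CMB, HOPS are mutually consistent (residuals ≈ 0); RID is off by 43.0 km.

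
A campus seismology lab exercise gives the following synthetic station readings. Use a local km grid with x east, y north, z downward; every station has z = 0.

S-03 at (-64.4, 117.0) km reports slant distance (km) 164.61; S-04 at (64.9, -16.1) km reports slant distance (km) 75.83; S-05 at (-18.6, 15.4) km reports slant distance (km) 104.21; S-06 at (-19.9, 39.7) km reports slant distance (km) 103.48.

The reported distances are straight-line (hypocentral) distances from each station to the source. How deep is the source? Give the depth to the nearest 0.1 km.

55.7 km

Each station gives a sphere (x−x_i)² + (y−y_i)² + z² = d_i² (stations at z=0).
Subtracting the S-03 sphere from S-04 and S-05: z² cancels, leaving linear equations in x and y:
258.6 x − 266.2 y = 7981.12
91.6 x − 203.2 y = -1016.51
Solving: x ≈ 67.192, y ≈ 35.292 km (keep extra digits for the depth step; rounded: 67.2, 35.3).
Then from the S-03 sphere: z² = 164.61² − (x + 64.4)² − (y − 117.0)² with x = 67.192, y = 35.292, so z ≈ 55.712 ≈ 55.7 km.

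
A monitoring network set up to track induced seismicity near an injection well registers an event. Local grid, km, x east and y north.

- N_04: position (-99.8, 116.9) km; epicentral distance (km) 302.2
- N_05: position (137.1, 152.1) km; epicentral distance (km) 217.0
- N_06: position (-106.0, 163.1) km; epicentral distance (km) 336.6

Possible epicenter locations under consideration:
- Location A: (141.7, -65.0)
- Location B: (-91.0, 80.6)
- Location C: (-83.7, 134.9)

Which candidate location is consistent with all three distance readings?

For each candidate, compare |candidate − station| to the reported distance:
Location A: residuals N_04 0.1, N_05 0.1, N_06 0.1 → max 0.1 km
Location B: residuals N_04 264.8, N_05 22.0, N_06 252.7 → max 264.8 km
Location C: residuals N_04 278.1, N_05 4.5, N_06 300.6 → max 300.6 km
Only Location A has all residuals ≈ 0.

Location A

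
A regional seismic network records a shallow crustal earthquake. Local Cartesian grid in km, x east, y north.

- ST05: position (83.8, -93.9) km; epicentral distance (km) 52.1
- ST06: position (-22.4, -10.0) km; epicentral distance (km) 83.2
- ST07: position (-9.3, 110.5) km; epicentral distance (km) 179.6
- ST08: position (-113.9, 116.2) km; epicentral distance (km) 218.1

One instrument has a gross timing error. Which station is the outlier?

ST08

Solve using three stations at a time. Using ST05, ST06, ST07 (subtract circle equations pairwise → linear system) gives (x, y) ≈ (43.1, -61.3).
Distances from that point to each station vs reported:
  ST05: calculated 52.1 vs reported 52.1 → residual 0.0 km
  ST06: calculated 83.2 vs reported 83.2 → residual 0.0 km
  ST07: calculated 179.6 vs reported 179.6 → residual 0.0 km
  ST08: calculated 237.0 vs reported 218.1 → residual 18.9 km
ST05, ST06, ST07 are mutually consistent (residuals ≈ 0); ST08 is off by 18.9 km.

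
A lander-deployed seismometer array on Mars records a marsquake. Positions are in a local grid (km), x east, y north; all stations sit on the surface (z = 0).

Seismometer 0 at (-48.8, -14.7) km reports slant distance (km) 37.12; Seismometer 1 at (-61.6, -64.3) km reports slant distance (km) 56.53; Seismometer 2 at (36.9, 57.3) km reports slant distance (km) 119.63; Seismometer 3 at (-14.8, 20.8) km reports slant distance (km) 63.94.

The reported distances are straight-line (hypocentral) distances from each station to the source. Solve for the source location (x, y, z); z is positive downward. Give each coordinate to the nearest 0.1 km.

x ≈ -43.1 km, y ≈ -24.3 km, depth ≈ 35.4 km

Each station gives a sphere (x−x_i)² + (y−y_i)² + z² = d_i² (stations at z=0).
Subtracting the Seismometer 0 sphere from Seismometer 1 and Seismometer 2: z² cancels, leaving linear equations in x and y:
-25.6 x − 99.2 y = 3513.77
171.4 x + 144.0 y = -10886.07
Solving: x ≈ -43.098, y ≈ -24.299 km (keep extra digits for the depth step; rounded: -43.1, -24.3).
Then from the Seismometer 0 sphere: z² = 37.12² − (x + 48.8)² − (y + 14.7)² with x = -43.098, y = -24.299, so z ≈ 35.401 ≈ 35.4 km.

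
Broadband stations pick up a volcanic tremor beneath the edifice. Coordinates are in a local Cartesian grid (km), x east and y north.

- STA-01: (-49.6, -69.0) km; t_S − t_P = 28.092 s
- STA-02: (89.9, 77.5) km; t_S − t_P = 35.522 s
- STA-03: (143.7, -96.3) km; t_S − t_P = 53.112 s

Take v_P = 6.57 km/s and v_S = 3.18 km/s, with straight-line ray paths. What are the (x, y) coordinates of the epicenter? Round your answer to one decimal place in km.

Distance from S−P lag: d = Δt · v_P v_S / (v_P − v_S) = Δt · (6.57·3.18)/(6.57−3.18) ≈ 6.1630·Δt.
So d_STA-01 = 173.13, d_STA-02 = 218.92, d_STA-03 = 327.33 km.
Circle about each station: (x + 49.6)² + (y + 69.0)² = 173.13²; (x − 89.9)² + (y − 77.5)² = 218.92²; (x − 143.7)² + (y + 96.3)² = 327.33².
Subtracting pairs of circle equations eliminates x²+y² and gives linear equations (the radical axes):
279.0 x + 293.0 y = -11084.87
386.6 x − 54.6 y = -54468.71
Solving the 2×2 system: x ≈ -128.9, y ≈ 84.9 km.

x ≈ -128.9 km, y ≈ 84.9 km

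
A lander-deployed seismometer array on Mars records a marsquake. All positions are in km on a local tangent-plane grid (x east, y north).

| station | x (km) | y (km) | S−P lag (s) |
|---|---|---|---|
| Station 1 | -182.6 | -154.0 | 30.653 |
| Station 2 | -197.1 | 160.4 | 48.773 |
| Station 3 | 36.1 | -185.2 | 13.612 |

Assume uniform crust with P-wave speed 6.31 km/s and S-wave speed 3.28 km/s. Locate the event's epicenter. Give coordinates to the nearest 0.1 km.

(18.0, -94.0)

Distance from S−P lag: d = Δt · v_P v_S / (v_P − v_S) = Δt · (6.31·3.28)/(6.31−3.28) ≈ 6.8306·Δt.
So d_Station 1 = 209.38, d_Station 2 = 333.15, d_Station 3 = 92.98 km.
Circle about each station: (x + 182.6)² + (y + 154.0)² = 209.38²; (x + 197.1)² + (y − 160.4)² = 333.15²; (x − 36.1)² + (y + 185.2)² = 92.98².
Subtracting the Station 1 equation from the Station 2 and Station 3 equations removes the quadratic terms:
-29.0 x + 628.8 y = -59631.13
437.4 x − 62.4 y = 13738.19
Solving the 2×2 system: x ≈ 18.0, y ≈ -94.0 km.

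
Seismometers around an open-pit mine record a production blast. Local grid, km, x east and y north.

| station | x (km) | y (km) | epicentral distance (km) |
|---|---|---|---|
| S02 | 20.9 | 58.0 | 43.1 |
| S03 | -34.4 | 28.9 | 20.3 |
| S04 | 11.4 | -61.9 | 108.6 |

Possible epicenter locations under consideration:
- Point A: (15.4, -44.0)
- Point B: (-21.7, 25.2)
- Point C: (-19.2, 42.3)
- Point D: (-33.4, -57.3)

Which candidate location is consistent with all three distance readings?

Point C

For each candidate, compare |candidate − station| to the reported distance:
Point A: residuals S02 59.0, S03 68.0, S04 90.3 → max 90.3 km
Point B: residuals S02 10.7, S03 7.1, S04 15.4 → max 15.4 km
Point C: residuals S02 0.0, S03 0.0, S04 0.0 → max 0.0 km
Point D: residuals S02 84.3, S03 65.9, S04 63.6 → max 84.3 km
Only Point C has all residuals ≈ 0.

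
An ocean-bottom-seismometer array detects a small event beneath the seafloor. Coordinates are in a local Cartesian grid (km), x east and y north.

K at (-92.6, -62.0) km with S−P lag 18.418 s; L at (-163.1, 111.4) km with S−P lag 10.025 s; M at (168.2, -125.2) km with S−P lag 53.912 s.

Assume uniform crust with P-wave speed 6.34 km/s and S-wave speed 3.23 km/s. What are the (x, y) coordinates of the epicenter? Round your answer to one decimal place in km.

Distance from S−P lag: d = Δt · v_P v_S / (v_P − v_S) = Δt · (6.34·3.23)/(6.34−3.23) ≈ 6.5846·Δt.
So d_K = 121.28, d_L = 66.01, d_M = 354.99 km.
Circle about each station: (x + 92.6)² + (y + 62.0)² = 121.28²; (x + 163.1)² + (y − 111.4)² = 66.01²; (x − 168.2)² + (y + 125.2)² = 354.99².
Subtracting the K equation from the L and M equations removes the quadratic terms:
-141.0 x + 346.8 y = 36944.33
521.6 x − 126.4 y = -79761.54
Solving the 2×2 system: x ≈ -141.0, y ≈ 49.2 km.

(-141.0, 49.2)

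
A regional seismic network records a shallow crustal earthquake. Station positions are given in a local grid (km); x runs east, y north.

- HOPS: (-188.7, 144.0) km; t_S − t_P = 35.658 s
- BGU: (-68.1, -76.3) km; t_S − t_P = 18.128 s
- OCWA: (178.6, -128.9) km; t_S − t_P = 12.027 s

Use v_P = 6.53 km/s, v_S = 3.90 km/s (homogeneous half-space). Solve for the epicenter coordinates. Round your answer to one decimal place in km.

Distance from S−P lag: d = Δt · v_P v_S / (v_P − v_S) = Δt · (6.53·3.90)/(6.53−3.90) ≈ 9.6833·Δt.
So d_HOPS = 345.29, d_BGU = 175.54, d_OCWA = 116.46 km.
Circle about each station: (x + 188.7)² + (y − 144.0)² = 345.29²; (x + 68.1)² + (y + 76.3)² = 175.54²; (x − 178.6)² + (y + 128.9)² = 116.46².
Subtracting the HOPS equation from the BGU and OCWA equations removes the quadratic terms:
241.2 x − 440.6 y = 42526.50
734.6 x − 545.8 y = 97831.73
Solving the 2×2 system: x ≈ 103.6, y ≈ -39.8 km.
Check against HOPS (with the unrounded x, y): √((x + 188.7)²+(y − 144.0)²) = 345.29 ≈ 345.29 km. ✓

x ≈ 103.6 km, y ≈ -39.8 km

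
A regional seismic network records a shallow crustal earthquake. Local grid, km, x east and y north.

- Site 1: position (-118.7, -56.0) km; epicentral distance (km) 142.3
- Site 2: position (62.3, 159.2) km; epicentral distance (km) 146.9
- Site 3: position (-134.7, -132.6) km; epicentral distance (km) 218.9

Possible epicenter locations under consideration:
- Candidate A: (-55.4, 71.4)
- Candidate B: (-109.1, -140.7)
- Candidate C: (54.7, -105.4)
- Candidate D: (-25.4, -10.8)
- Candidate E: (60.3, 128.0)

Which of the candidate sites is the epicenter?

Candidate A

For each candidate, compare |candidate − station| to the reported distance:
Candidate A: residuals Site 1 0.0, Site 2 0.1, Site 3 0.0 → max 0.1 km
Candidate B: residuals Site 1 57.1, Site 2 198.5, Site 3 192.0 → max 198.5 km
Candidate C: residuals Site 1 38.0, Site 2 117.8, Site 3 27.6 → max 117.8 km
Candidate D: residuals Site 1 38.6, Site 2 44.4, Site 3 55.2 → max 55.2 km
Candidate E: residuals Site 1 114.4, Site 2 115.6, Site 3 106.6 → max 115.6 km
Only Candidate A has all residuals ≈ 0.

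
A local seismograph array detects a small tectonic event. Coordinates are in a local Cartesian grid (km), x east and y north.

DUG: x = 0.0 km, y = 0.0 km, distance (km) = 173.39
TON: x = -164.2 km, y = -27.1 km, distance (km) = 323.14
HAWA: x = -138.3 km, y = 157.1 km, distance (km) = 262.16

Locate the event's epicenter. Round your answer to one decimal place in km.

Circle about each station: x² + y² = 173.39²; (x + 164.2)² + (y + 27.1)² = 323.14²; (x + 138.3)² + (y − 157.1)² = 262.16².
Subtracting the DUG equation from the TON and HAWA equations removes the quadratic terms:
-328.4 x − 54.2 y = -46659.32
-276.6 x + 314.2 y = 5143.53
Solving the 2×2 system: x ≈ 121.7, y ≈ 123.5 km.
Check against DUG (with the unrounded x, y): √(x²+y²) = 173.39 ≈ 173.39 km. ✓

(121.7, 123.5)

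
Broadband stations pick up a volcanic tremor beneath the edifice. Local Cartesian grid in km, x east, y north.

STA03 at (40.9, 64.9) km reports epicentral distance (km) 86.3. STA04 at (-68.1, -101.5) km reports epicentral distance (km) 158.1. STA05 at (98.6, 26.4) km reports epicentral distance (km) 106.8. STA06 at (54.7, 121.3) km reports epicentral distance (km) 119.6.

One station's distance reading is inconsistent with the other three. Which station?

Solve using three stations at a time. Using STA03, STA04, STA06 (subtract circle equations pairwise → linear system) gives (x, y) ≈ (-45.1, 55.0).
Distances from that point to each station vs reported:
  STA03: calculated 86.5 vs reported 86.3 → residual 0.2 km
  STA04: calculated 158.2 vs reported 158.1 → residual 0.1 km
  STA05: calculated 146.5 vs reported 106.8 → residual 39.7 km
  STA06: calculated 119.8 vs reported 119.6 → residual 0.2 km
STA03, STA04, STA06 are mutually consistent (residuals ≈ 0); STA05 is off by 39.7 km.

STA05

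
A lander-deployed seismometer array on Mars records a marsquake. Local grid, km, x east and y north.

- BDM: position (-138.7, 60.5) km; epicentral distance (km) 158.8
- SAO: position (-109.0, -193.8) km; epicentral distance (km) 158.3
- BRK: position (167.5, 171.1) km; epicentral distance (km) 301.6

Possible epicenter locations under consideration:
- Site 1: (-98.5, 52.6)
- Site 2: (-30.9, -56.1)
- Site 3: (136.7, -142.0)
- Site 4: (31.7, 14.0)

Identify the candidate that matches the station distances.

Site 2

For each candidate, compare |candidate − station| to the reported distance:
Site 1: residuals BDM 117.8, SAO 88.3, BRK 10.4 → max 117.8 km
Site 2: residuals BDM 0.0, SAO 0.0, BRK 0.0 → max 0.0 km
Site 3: residuals BDM 183.0, SAO 92.8, BRK 13.0 → max 183.0 km
Site 4: residuals BDM 17.8, SAO 92.7, BRK 93.9 → max 93.9 km
Only Site 2 has all residuals ≈ 0.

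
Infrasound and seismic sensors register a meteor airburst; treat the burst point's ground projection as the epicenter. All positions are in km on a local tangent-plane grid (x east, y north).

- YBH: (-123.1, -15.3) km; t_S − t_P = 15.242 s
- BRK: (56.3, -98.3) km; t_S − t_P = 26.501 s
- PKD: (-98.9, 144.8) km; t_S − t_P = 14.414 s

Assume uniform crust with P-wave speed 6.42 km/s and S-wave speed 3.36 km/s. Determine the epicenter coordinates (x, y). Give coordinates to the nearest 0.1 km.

Distance from S−P lag: d = Δt · v_P v_S / (v_P − v_S) = Δt · (6.42·3.36)/(6.42−3.36) ≈ 7.0494·Δt.
So d_YBH = 107.45, d_BRK = 186.82, d_PKD = 101.61 km.
Circle about each station: (x + 123.1)² + (y + 15.3)² = 107.45²; (x − 56.3)² + (y + 98.3)² = 186.82²; (x + 98.9)² + (y − 144.8)² = 101.61².
Subtracting pairs of circle equations eliminates x²+y² and gives linear equations (the radical axes):
358.8 x − 166.0 y = -25911.33
48.4 x + 320.2 y = 16581.46
Solving the 2×2 system: x ≈ -45.1, y ≈ 58.6 km.

-45.1 km east, 58.6 km north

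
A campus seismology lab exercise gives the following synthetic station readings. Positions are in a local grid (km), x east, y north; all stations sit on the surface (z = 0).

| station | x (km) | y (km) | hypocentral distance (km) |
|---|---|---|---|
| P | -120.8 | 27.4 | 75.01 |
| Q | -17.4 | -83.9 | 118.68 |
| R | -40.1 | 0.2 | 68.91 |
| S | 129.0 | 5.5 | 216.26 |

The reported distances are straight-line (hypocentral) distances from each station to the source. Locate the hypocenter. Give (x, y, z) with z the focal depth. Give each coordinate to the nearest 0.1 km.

x ≈ -79.7 km, y ≈ -0.1 km, depth ≈ 56.4 km

Each station gives a sphere (x−x_i)² + (y−y_i)² + z² = d_i² (stations at z=0).
Subtracting the P sphere from Q and R: z² cancels, leaving linear equations in x and y:
206.8 x − 222.6 y = -16459.87
161.4 x − 54.4 y = -12857.44
Solving: x ≈ -79.693, y ≈ -0.093 km (keep extra digits for the depth step; rounded: -79.7, -0.1).
Then from the P sphere: z² = 75.01² − (x + 120.8)² − (y − 27.4)² with x = -79.693, y = -0.093, so z ≈ 56.399 ≈ 56.4 km.
Check against S (with the unrounded solution): distance 216.25 ≈ 216.26 km. ✓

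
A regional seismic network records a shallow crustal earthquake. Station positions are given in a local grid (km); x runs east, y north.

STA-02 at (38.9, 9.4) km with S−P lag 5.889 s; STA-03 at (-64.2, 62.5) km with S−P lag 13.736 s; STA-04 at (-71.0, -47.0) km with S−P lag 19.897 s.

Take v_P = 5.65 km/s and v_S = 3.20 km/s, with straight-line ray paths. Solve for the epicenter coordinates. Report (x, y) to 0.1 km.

(36.7, 52.8)

Distance from S−P lag: d = Δt · v_P v_S / (v_P − v_S) = Δt · (5.65·3.20)/(5.65−3.20) ≈ 7.3796·Δt.
So d_STA-02 = 43.46, d_STA-03 = 101.37, d_STA-04 = 146.83 km.
Circle about each station: (x − 38.9)² + (y − 9.4)² = 43.46²; (x + 64.2)² + (y − 62.5)² = 101.37²; (x + 71.0)² + (y + 47.0)² = 146.83².
Subtracting the STA-02 equation from the STA-03 and STA-04 equations removes the quadratic terms:
-206.2 x + 106.2 y = -1960.79
-219.8 x − 112.8 y = -14021.85
Solving the 2×2 system: x ≈ 36.7, y ≈ 52.8 km.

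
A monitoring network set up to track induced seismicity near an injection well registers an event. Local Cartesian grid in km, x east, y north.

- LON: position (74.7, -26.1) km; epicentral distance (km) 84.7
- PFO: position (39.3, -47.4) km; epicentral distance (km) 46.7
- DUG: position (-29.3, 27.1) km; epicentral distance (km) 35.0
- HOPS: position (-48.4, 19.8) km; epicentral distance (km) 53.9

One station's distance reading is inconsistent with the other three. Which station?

Solve using three stations at a time. Using LON, DUG, HOPS (subtract circle equations pairwise → linear system) gives (x, y) ≈ (5.4, 22.7).
Distances from that point to each station vs reported:
  LON: calculated 84.7 vs reported 84.7 → residual 0.0 km
  PFO: calculated 77.8 vs reported 46.7 → residual 31.1 km
  DUG: calculated 35.0 vs reported 35.0 → residual 0.0 km
  HOPS: calculated 53.9 vs reported 53.9 → residual 0.0 km
LON, DUG, HOPS are mutually consistent (residuals ≈ 0); PFO is off by 31.1 km.

PFO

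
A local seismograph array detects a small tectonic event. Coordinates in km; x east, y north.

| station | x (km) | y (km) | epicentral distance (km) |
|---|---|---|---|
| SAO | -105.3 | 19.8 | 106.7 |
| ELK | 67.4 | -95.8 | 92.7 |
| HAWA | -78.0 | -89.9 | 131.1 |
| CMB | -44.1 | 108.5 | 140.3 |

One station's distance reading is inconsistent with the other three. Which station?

Solve using three stations at a time. Using ELK, HAWA, CMB (subtract circle equations pairwise → linear system) gives (x, y) ≈ (27.5, -12.1).
Distances from that point to each station vs reported:
  SAO: calculated 136.6 vs reported 106.7 → residual 29.9 km
  ELK: calculated 92.7 vs reported 92.7 → residual 0.0 km
  HAWA: calculated 131.1 vs reported 131.1 → residual 0.0 km
  CMB: calculated 140.3 vs reported 140.3 → residual 0.0 km
ELK, HAWA, CMB are mutually consistent (residuals ≈ 0); SAO is off by 29.9 km.

SAO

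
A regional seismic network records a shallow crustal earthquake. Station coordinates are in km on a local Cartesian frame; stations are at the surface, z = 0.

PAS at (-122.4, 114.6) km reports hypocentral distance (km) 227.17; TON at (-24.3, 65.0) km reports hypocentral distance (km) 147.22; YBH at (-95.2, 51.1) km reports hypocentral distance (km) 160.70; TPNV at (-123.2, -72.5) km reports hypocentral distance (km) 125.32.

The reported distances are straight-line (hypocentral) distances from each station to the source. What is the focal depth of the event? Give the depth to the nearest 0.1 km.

39.5 km

Each station gives a sphere (x−x_i)² + (y−y_i)² + z² = d_i² (stations at z=0).
Subtracting the PAS sphere from TON and YBH: z² cancels, leaving linear equations in x and y:
196.2 x − 99.2 y = 6633.05
54.4 x − 127.0 y = 9341.05
Solving: x ≈ -4.315, y ≈ -75.400 km (keep extra digits for the depth step; rounded: -4.3, -75.4).
Then from the PAS sphere: z² = 227.17² − (x + 122.4)² − (y − 114.6)² with x = -4.315, y = -75.400, so z ≈ 39.524 ≈ 39.5 km.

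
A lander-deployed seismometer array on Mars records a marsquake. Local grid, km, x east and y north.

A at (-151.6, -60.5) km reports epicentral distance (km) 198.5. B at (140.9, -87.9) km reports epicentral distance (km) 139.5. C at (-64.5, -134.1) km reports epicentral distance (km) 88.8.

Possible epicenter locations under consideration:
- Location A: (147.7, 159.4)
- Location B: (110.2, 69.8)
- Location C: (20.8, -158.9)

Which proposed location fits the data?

For each candidate, compare |candidate − station| to the reported distance:
Location A: residuals A 172.9, B 107.9, C 273.4 → max 273.4 km
Location B: residuals A 93.9, B 21.2, C 179.7 → max 179.7 km
Location C: residuals A 0.0, B 0.0, C 0.0 → max 0.0 km
Only Location C has all residuals ≈ 0.

Location C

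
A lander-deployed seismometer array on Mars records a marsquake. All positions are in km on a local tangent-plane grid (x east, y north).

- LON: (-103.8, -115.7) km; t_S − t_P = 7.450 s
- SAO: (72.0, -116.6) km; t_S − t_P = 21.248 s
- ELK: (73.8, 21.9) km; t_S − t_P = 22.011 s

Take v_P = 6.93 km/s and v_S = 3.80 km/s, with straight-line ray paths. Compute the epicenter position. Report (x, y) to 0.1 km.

-95.3 km east, -53.6 km north

Distance from S−P lag: d = Δt · v_P v_S / (v_P − v_S) = Δt · (6.93·3.80)/(6.93−3.80) ≈ 8.4134·Δt.
So d_LON = 62.68, d_SAO = 178.77, d_ELK = 185.19 km.
Circle about each station: (x + 103.8)² + (y + 115.7)² = 62.68²; (x − 72.0)² + (y + 116.6)² = 178.77²; (x − 73.8)² + (y − 21.9)² = 185.19².
Subtracting pairs of circle equations eliminates x²+y² and gives linear equations (the radical axes):
351.6 x − 1.8 y = -33411.30
355.2 x + 275.2 y = -48601.43
Solving the 2×2 system: x ≈ -95.3, y ≈ -53.6 km.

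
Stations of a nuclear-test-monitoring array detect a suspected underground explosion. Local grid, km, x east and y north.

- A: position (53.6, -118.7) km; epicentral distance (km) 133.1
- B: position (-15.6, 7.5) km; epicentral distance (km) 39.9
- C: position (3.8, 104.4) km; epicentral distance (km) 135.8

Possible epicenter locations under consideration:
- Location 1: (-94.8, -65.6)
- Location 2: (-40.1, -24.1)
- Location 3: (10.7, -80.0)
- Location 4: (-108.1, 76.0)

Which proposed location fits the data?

For each candidate, compare |candidate − station| to the reported distance:
Location 1: residuals A 24.5, B 67.9, C 60.7 → max 67.9 km
Location 2: residuals A 0.0, B 0.1, C 0.0 → max 0.1 km
Location 3: residuals A 75.3, B 51.5, C 48.7 → max 75.3 km
Location 4: residuals A 120.0, B 75.2, C 20.4 → max 120.0 km
Only Location 2 has all residuals ≈ 0.

Location 2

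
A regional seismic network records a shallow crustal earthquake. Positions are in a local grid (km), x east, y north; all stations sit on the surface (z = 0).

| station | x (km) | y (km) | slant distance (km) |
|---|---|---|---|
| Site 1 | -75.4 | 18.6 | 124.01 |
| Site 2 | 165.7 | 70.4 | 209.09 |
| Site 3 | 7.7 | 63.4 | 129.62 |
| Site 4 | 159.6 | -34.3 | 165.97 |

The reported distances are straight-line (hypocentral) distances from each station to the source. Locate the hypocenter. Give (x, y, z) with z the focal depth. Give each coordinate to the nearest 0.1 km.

Each station gives a sphere (x−x_i)² + (y−y_i)² + z² = d_i² (stations at z=0).
Subtracting the Site 1 sphere from Site 2 and Site 3: z² cancels, leaving linear equations in x and y:
482.2 x + 103.6 y = -1958.62
166.2 x + 89.6 y = -3375.13
Solving: x ≈ 6.702, y ≈ -50.101 km (keep extra digits for the depth step; rounded: 6.7, -50.1).
Then from the Site 1 sphere: z² = 124.01² − (x + 75.4)² − (y − 18.6)² with x = 6.702, y = -50.101, so z ≈ 62.593 ≈ 62.6 km.
Check against Site 4 (with the unrounded solution): distance 165.97 ≈ 165.97 km. ✓

(6.7, -50.1, 62.6)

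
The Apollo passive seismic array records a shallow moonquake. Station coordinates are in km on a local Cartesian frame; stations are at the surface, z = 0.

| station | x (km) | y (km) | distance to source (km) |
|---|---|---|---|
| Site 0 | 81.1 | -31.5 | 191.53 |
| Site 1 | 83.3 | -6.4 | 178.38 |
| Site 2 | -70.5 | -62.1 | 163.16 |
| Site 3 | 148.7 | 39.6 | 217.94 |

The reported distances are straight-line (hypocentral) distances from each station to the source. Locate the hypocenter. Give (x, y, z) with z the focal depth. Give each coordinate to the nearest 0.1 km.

x ≈ -55.5 km, y ≈ 90.0 km, depth ≈ 57.1 km

Each station gives a sphere (x−x_i)² + (y−y_i)² + z² = d_i² (stations at z=0).
Subtracting the Site 0 sphere from Site 1 and Site 2: z² cancels, leaving linear equations in x and y:
4.4 x + 50.2 y = 4274.71
-303.2 x − 61.2 y = 11319.76
Solving: x ≈ -55.504, y ≈ 90.018 km (keep extra digits for the depth step; rounded: -55.5, 90.0).
Then from the Site 0 sphere: z² = 191.53² − (x − 81.1)² − (y + 31.5)² with x = -55.504, y = 90.018, so z ≈ 57.065 ≈ 57.1 km.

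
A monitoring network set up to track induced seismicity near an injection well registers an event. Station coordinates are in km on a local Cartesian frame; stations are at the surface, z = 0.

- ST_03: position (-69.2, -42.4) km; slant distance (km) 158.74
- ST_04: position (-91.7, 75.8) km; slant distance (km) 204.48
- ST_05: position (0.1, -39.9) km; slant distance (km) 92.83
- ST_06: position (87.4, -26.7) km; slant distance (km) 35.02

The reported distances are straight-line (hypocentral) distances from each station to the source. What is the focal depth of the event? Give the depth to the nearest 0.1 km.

depth ≈ 34.6 km

Each station gives a sphere (x−x_i)² + (y−y_i)² + z² = d_i² (stations at z=0).
Subtracting the ST_03 sphere from ST_04 and ST_05: z² cancels, leaving linear equations in x and y:
-45.0 x + 236.4 y = -9045.55
138.6 x + 5.0 y = 11586.60
Solving: x ≈ 84.398, y ≈ -22.198 km (keep extra digits for the depth step; rounded: 84.4, -22.2).
Then from the ST_03 sphere: z² = 158.74² − (x + 69.2)² − (y + 42.4)² with x = 84.398, y = -22.198, so z ≈ 34.611 ≈ 34.6 km.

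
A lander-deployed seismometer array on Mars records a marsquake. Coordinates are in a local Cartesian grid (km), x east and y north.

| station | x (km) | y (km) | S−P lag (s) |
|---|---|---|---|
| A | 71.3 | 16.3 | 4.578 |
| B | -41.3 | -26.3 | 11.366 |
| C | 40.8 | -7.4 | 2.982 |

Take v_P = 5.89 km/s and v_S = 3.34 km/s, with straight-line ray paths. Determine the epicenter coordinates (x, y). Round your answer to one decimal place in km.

x ≈ 36.0 km, y ≈ 15.1 km

Distance from S−P lag: d = Δt · v_P v_S / (v_P − v_S) = Δt · (5.89·3.34)/(5.89−3.34) ≈ 7.7147·Δt.
So d_A = 35.32, d_B = 87.69, d_C = 23.01 km.
Circle about each station: (x − 71.3)² + (y − 16.3)² = 35.32²; (x + 41.3)² + (y + 26.3)² = 87.69²; (x − 40.8)² + (y + 7.4)² = 23.01².
Subtracting pairs of circle equations eliminates x²+y² and gives linear equations (the radical axes):
-225.2 x − 85.2 y = -9394.03
-61.0 x − 47.4 y = -2911.94
Solving the 2×2 system: x ≈ 36.0, y ≈ 15.1 km.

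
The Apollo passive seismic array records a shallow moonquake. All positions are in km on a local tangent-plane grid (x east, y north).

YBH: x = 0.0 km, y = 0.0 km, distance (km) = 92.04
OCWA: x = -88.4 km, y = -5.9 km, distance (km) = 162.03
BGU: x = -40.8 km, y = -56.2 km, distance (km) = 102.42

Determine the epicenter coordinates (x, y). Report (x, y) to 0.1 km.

Circle about each station: x² + y² = 92.04²; (x + 88.4)² + (y + 5.9)² = 162.03²; (x + 40.8)² + (y + 56.2)² = 102.42².
Subtracting the YBH equation from the OCWA and BGU equations removes the quadratic terms:
-176.8 x − 11.8 y = -9932.99
-81.6 x − 112.4 y = 2804.59
Solving the 2×2 system: x ≈ 60.8, y ≈ -69.1 km.

(60.8, -69.1)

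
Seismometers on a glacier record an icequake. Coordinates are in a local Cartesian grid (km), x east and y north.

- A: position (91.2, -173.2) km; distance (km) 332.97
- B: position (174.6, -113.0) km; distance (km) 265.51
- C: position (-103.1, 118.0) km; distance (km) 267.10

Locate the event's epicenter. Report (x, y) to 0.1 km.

161.8 km east, 152.2 km north

Circle about each station: (x − 91.2)² + (y + 173.2)² = 332.97²; (x − 174.6)² + (y + 113.0)² = 265.51²; (x + 103.1)² + (y − 118.0)² = 267.10².
Subtracting the A equation from the B and C equations removes the quadratic terms:
166.8 x + 120.4 y = 45311.94
-388.6 x + 582.4 y = 25764.54
Solving the 2×2 system: x ≈ 161.8, y ≈ 152.2 km.
Check against A (with the unrounded x, y): √((x − 91.2)²+(y + 173.2)²) = 332.97 ≈ 332.97 km. ✓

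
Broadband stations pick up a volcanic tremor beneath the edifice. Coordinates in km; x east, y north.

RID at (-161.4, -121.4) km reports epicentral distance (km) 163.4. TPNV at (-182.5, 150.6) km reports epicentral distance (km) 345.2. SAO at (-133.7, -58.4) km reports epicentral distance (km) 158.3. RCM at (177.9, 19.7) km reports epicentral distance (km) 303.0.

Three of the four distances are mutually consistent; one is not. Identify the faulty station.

Solve using three stations at a time. Using RID, TPNV, SAO (subtract circle equations pairwise → linear system) gives (x, y) ≈ (0.5, -142.0).
Distances from that point to each station vs reported:
  RID: calculated 163.2 vs reported 163.4 → residual 0.2 km
  TPNV: calculated 345.1 vs reported 345.2 → residual 0.1 km
  SAO: calculated 158.1 vs reported 158.3 → residual 0.2 km
  RCM: calculated 240.0 vs reported 303.0 → residual 63.0 km
RID, TPNV, SAO are mutually consistent (residuals ≈ 0); RCM is off by 63.0 km.

RCM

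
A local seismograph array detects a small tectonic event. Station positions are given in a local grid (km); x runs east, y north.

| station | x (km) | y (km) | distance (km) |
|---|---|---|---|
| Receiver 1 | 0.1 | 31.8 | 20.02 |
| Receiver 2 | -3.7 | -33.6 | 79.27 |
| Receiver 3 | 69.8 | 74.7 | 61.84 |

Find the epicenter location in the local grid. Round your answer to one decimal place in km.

Circle about each station: (x − 0.1)² + (y − 31.8)² = 20.02²; (x + 3.7)² + (y + 33.6)² = 79.27²; (x − 69.8)² + (y − 74.7)² = 61.84².
Subtracting the Receiver 1 equation from the Receiver 2 and Receiver 3 equations removes the quadratic terms:
-7.6 x − 130.8 y = -5751.53
139.4 x + 85.8 y = 6017.49
Solving the 2×2 system: x ≈ 16.7, y ≈ 43.0 km.
Check against Receiver 1 (with the unrounded x, y): √((x − 0.1)²+(y − 31.8)²) = 20.03 ≈ 20.02 km. ✓

x ≈ 16.7 km, y ≈ 43.0 km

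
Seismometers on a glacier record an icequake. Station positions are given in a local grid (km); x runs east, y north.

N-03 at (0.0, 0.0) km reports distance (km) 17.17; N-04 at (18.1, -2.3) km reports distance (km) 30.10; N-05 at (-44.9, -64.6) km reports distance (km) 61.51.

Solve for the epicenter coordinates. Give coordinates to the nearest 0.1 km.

x ≈ -9.5 km, y ≈ -14.3 km

Circle about each station: x² + y² = 17.17²; (x − 18.1)² + (y + 2.3)² = 30.10²; (x + 44.9)² + (y + 64.6)² = 61.51².
Subtracting pairs of circle equations eliminates x²+y² and gives linear equations (the radical axes):
36.2 x − 4.6 y = -278.30
-89.8 x − 129.2 y = 2700.50
Solving the 2×2 system: x ≈ -9.5, y ≈ -14.3 km.
Check against N-03 (with the unrounded x, y): √(x²+y²) = 17.17 ≈ 17.17 km. ✓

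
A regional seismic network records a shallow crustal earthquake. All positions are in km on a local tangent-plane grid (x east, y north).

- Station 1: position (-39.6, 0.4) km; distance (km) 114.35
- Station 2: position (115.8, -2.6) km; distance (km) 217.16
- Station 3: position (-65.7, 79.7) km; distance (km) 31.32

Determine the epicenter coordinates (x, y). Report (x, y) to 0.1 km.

x ≈ -69.4 km, y ≈ 110.8 km

Circle about each station: (x + 39.6)² + (y − 0.4)² = 114.35²; (x − 115.8)² + (y + 2.6)² = 217.16²; (x + 65.7)² + (y − 79.7)² = 31.32².
Subtracting pairs of circle equations eliminates x²+y² and gives linear equations (the radical axes):
310.8 x − 6.0 y = -22234.46
-52.2 x + 158.6 y = 21195.24
Solving the 2×2 system: x ≈ -69.4, y ≈ 110.8 km.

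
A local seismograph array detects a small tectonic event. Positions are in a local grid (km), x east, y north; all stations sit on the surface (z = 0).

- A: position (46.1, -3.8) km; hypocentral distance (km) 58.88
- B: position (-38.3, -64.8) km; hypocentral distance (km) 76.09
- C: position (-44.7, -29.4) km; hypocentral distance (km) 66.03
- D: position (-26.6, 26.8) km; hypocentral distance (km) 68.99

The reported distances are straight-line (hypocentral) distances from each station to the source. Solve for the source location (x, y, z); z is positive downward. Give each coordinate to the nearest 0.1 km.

(6.1, -18.3, 40.7)

Each station gives a sphere (x−x_i)² + (y−y_i)² + z² = d_i² (stations at z=0).
Subtracting the A sphere from B and C: z² cancels, leaving linear equations in x and y:
-168.8 x − 122.0 y = 1203.45
-181.6 x − 51.2 y = -170.31
Solving: x ≈ 6.098, y ≈ -18.301 km (keep extra digits for the depth step; rounded: 6.1, -18.3).
Then from the A sphere: z² = 58.88² − (x − 46.1)² − (y + 3.8)² with x = 6.098, y = -18.301, so z ≈ 40.699 ≈ 40.7 km.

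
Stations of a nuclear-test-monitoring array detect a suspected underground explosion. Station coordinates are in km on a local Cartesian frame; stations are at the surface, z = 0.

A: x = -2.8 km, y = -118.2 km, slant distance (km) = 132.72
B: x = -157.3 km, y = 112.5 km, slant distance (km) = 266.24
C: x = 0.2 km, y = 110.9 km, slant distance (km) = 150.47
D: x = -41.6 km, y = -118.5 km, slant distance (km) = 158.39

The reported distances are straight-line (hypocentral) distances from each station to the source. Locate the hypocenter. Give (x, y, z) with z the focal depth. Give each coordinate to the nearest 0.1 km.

(73.3, -15.6, 36.0)

Each station gives a sphere (x−x_i)² + (y−y_i)² + z² = d_i² (stations at z=0).
Subtracting the A sphere from B and C: z² cancels, leaving linear equations in x and y:
-309.0 x + 461.4 y = -29848.68
6.0 x + 458.2 y = -6706.85
Solving: x ≈ 73.308, y ≈ -15.597 km (keep extra digits for the depth step; rounded: 73.3, -15.6).
Then from the A sphere: z² = 132.72² − (x + 2.8)² − (y + 118.2)² with x = 73.308, y = -15.597, so z ≈ 35.983 ≈ 36.0 km.
Check against D (with the unrounded solution): distance 158.39 ≈ 158.39 km. ✓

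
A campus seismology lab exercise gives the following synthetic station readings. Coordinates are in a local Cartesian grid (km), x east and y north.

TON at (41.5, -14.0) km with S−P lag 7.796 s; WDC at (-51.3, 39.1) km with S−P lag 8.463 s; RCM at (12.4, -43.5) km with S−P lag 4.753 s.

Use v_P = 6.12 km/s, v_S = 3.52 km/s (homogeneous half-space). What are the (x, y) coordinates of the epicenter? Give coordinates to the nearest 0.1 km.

(-22.2, -24.7)

Distance from S−P lag: d = Δt · v_P v_S / (v_P − v_S) = Δt · (6.12·3.52)/(6.12−3.52) ≈ 8.2855·Δt.
So d_TON = 64.59, d_WDC = 70.12, d_RCM = 39.38 km.
Circle about each station: (x − 41.5)² + (y + 14.0)² = 64.59²; (x + 51.3)² + (y − 39.1)² = 70.12²; (x − 12.4)² + (y + 43.5)² = 39.38².
Subtracting the TON equation from the WDC and RCM equations removes the quadratic terms:
-185.6 x + 106.2 y = 1497.30
-58.2 x − 59.0 y = 2748.84
Solving the 2×2 system: x ≈ -22.2, y ≈ -24.7 km.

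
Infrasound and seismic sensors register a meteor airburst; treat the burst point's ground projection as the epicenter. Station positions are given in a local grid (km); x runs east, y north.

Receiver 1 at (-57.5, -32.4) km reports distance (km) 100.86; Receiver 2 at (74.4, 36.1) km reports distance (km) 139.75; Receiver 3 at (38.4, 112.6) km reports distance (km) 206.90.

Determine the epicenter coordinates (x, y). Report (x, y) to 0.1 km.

Circle about each station: (x + 57.5)² + (y + 32.4)² = 100.86²; (x − 74.4)² + (y − 36.1)² = 139.75²; (x − 38.4)² + (y − 112.6)² = 206.90².
Subtracting the Receiver 1 equation from the Receiver 2 and Receiver 3 equations removes the quadratic terms:
263.8 x + 137.0 y = -6874.76
191.8 x + 290.0 y = -22837.56
Solving the 2×2 system: x ≈ 22.6, y ≈ -93.7 km.
Check against Receiver 1 (with the unrounded x, y): √((x + 57.5)²+(y + 32.4)²) = 100.86 ≈ 100.86 km. ✓

22.6 km east, -93.7 km north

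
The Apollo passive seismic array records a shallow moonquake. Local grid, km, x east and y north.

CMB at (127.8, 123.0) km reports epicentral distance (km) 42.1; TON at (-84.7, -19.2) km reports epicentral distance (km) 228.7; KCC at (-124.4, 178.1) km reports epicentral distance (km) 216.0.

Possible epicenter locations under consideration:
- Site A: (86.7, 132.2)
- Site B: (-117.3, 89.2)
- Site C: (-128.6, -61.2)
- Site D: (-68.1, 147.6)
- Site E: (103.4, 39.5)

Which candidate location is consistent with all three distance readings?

For each candidate, compare |candidate − station| to the reported distance:
Site A: residuals CMB 0.0, TON 0.0, KCC 0.0 → max 0.0 km
Site B: residuals CMB 205.3, TON 115.5, KCC 126.8 → max 205.3 km
Site C: residuals CMB 273.6, TON 167.9, KCC 23.3 → max 273.6 km
Site D: residuals CMB 155.3, TON 61.1, KCC 152.0 → max 155.3 km
Site E: residuals CMB 44.9, TON 31.7, KCC 50.7 → max 50.7 km
Only Site A has all residuals ≈ 0.

Site A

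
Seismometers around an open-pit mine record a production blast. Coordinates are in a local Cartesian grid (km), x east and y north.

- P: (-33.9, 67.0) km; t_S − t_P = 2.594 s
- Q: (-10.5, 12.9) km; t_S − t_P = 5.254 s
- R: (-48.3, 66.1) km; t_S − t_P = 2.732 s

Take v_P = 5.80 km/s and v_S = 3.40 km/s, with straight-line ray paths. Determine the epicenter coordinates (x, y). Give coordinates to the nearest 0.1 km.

Distance from S−P lag: d = Δt · v_P v_S / (v_P − v_S) = Δt · (5.80·3.40)/(5.80−3.40) ≈ 8.2167·Δt.
So d_P = 21.31, d_Q = 43.17, d_R = 22.45 km.
Circle about each station: (x + 33.9)² + (y − 67.0)² = 21.31²; (x + 10.5)² + (y − 12.9)² = 43.17²; (x + 48.3)² + (y − 66.1)² = 22.45².
Subtracting the P equation from the Q and R equations removes the quadratic terms:
46.8 x − 108.2 y = -6771.08
-28.8 x − 1.8 y = 1014.00
Solving the 2×2 system: x ≈ -38.1, y ≈ 46.1 km.

(-38.1, 46.1)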